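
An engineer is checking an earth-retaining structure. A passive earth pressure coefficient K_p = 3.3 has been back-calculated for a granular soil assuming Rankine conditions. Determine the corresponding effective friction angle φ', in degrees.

K_p = (1+sin φ)/(1−sin φ) ⇒ sin φ = (K_p − 1)/(K_p + 1) = 0.5349.
φ = arcsin(0.5349) = 32.34°.

32.3°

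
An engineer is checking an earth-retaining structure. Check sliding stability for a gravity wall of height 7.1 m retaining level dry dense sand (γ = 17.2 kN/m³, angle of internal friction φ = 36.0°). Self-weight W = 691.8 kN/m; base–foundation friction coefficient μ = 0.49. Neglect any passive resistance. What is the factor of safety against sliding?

K_a = tan²(45° − 36.0°/2) = 0.2596.
P_a = ½K_aγH² = 0.5×0.2596×17.2×7.1² = 112.6 kN/m, acting at H/3 = 2.367 m above the base.
FS_sliding = μW / P_a = 0.49×691.8 / 112.6 = 3.012.

3.01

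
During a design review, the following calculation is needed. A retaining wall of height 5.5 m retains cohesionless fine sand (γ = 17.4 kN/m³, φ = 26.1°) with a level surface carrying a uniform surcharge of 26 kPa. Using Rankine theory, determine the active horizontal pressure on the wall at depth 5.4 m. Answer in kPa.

46.7 kPa

K_a = (1 − sin φ)/(1 + sin φ) = 0.3889.
σ_v = γz + q = 17.4 × 5.4 + 26 = 120.0 kPa.
σ_h = K_a σ_v = 0.3889 × 120.0 = 46.66 kPa.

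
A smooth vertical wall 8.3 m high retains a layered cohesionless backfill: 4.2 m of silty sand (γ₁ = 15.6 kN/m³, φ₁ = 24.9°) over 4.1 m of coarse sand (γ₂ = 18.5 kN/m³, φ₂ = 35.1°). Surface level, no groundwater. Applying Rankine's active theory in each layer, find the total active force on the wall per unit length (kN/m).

K_a1 = tan²(45°−24.9°/2) = 0.4074; K_a2 = tan²(45°−35.1°/2) = 0.2698.
Layer 1: σ at base = K_a1 γ₁ h₁ = 26.69 kPa; P₁ = ½×26.69×4.2 = 56.06.
Layer 2: σ_v at top = γ₁h₁ = 65.52; σ_h top = K_a2×65.52 = 17.68; σ_h base = K_a2×(65.52+18.5×4.1) = 38.15.
P₂ = ½(17.68+38.15)×4.1 = 114.4. Total P_a = 56.06+114.4 = 170.5 kN/m.

171 kN/m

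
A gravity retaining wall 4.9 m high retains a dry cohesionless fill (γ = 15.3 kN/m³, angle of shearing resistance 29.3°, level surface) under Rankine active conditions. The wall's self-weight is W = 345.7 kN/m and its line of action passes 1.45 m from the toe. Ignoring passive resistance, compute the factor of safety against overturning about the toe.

4.87

K_a = tan²(45° − 29.3°/2) = 0.3428.
P_a = ½K_aγH² = 0.5×0.3428×15.3×4.9² = 62.97 kN/m, acting at H/3 = 1.633 m above the base.
Overturning moment M_o = P_a × H/3 = 62.97 × 1.633 = 102.9.
Resisting moment M_r = W × 1.45 = 345.7 × 1.45 = 501.3.
FS_overturning = M_r/M_o = 501.3/102.9 = 4.874.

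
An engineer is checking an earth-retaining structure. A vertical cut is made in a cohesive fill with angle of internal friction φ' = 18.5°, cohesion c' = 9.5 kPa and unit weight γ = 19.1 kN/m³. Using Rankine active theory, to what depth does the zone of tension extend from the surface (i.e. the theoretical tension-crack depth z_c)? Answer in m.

1.38 m

K_a = tan²(45° − 18.5°/2) = 0.5183; √K_a = 0.7199.
The active pressure is zero where K_a γ z = 2c√K_a, so z_c = 2c/(γ√K_a) = 2×9.5/(19.1×0.7199) = 1.382 m.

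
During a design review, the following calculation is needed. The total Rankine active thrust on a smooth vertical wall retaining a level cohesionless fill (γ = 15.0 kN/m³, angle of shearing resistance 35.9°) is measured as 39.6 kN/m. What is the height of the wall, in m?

K_a = 0.2607. P_a = ½ K_a γ H² ⇒ H = √(2P_a/(K_a γ)).
H = √(2×39.6/(0.2607×15.0)) = 4.500 m.

4.50 m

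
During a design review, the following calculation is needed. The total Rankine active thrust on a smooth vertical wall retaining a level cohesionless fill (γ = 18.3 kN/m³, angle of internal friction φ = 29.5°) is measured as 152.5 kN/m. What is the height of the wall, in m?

7.00 m

K_a = 0.3401. P_a = ½ K_a γ H² ⇒ H = √(2P_a/(K_a γ)).
H = √(2×152.5/(0.3401×18.3)) = 7.000 m.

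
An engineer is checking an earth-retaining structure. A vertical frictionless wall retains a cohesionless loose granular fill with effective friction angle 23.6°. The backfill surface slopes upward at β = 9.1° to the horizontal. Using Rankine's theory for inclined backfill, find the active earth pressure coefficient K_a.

0.451

K_a = cos β · (cos β − √(cos²β − cos²φ)) / (cos β + √(cos²β − cos²φ)).
cos β = 0.9874, cos φ = 0.9164, √(cos²β − cos²φ) = 0.3678.
K_a = 0.9874 × (0.9874 − 0.3678)/(0.9874 + 0.3678) = 0.4515.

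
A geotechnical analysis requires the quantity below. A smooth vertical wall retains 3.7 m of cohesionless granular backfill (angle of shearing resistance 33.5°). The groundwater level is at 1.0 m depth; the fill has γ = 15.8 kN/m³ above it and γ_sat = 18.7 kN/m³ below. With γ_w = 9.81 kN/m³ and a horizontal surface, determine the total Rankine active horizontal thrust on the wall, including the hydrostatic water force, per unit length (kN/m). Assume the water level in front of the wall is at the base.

K_a = tan²(45° − φ/2) = 0.2887.
γ' = 18.7 − 9.81 = 8.890 kN/m³. Depth below WT = 2.7 m.
σ'_h at WT = K_a γ d_w = 4.562 kPa; at base = 4.562 + K_a γ' × 2.7 = 11.49 kPa.
P₁ (0–1.0 m) = ½×4.562×1.0 = 2.281. P₂ (1.0–3.7 m) = ½(4.562+11.49)×2.7 = 21.67.
P_w = ½ γ_w h₂² = 0.5×9.81×2.7² = 35.76. Total = 2.281+21.67+35.76 = 59.71 kN/m.

59.7 kN/m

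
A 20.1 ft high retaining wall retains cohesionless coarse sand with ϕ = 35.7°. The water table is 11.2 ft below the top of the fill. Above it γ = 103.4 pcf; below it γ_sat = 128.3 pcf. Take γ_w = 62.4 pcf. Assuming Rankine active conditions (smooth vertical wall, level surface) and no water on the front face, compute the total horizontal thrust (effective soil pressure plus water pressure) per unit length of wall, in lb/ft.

7570 lb/ft

K_a = tan²(45° − φ/2) = 0.2630.
γ' = 128.3 − 62.4 = 65.90 pcf. Depth below WT = 8.9 ft.
σ'_h at WT = K_a γ d_w = 304.6 psf; at base = 304.6 + K_a γ' × 8.9 = 458.8 psf.
P₁ (0–11.2 ft) = ½×304.6×11.2 = 1706. P₂ (11.2–20.1 ft) = ½(304.6+458.8)×8.9 = 3397.
P_w = ½ γ_w h₂² = 0.5×62.4×8.9² = 2471. Total = 1706+3397+2471 = 7574 lb/ft.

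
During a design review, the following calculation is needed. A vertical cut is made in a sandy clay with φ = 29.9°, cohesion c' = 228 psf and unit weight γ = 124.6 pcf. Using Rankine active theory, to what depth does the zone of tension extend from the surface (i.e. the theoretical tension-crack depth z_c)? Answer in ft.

K_a = tan²(45° − 29.9°/2) = 0.3347; √K_a = 0.5785.
The active pressure is zero where K_a γ z = 2c√K_a, so z_c = 2c/(γ√K_a) = 2×228/(124.6×0.5785) = 6.326 ft.

6.33 ft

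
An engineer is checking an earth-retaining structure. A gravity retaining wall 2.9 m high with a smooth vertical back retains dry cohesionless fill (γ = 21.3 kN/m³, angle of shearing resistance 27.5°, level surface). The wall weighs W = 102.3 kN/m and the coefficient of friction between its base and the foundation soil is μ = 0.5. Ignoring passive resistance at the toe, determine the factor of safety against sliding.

K_a = tan²(45° − 27.5°/2) = 0.3682.
P_a = ½K_aγH² = 0.5×0.3682×21.3×2.9² = 32.98 kN/m, acting at H/3 = 0.9667 m above the base.
FS_sliding = μW / P_a = 0.5×102.3 / 32.98 = 1.551.

1.55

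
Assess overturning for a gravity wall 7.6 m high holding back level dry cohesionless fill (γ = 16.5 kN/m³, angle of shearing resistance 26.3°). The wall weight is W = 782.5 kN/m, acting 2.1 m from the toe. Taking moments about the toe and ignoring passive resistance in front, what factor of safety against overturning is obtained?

3.53

K_a = tan²(45° − 26.3°/2) = 0.3859.
P_a = ½K_aγH² = 0.5×0.3859×16.5×7.6² = 183.9 kN/m, acting at H/3 = 2.533 m above the base.
Overturning moment M_o = P_a × H/3 = 183.9 × 2.533 = 465.9.
Resisting moment M_r = W × 2.1 = 782.5 × 2.1 = 1643.
FS_overturning = M_r/M_o = 1643/465.9 = 3.527.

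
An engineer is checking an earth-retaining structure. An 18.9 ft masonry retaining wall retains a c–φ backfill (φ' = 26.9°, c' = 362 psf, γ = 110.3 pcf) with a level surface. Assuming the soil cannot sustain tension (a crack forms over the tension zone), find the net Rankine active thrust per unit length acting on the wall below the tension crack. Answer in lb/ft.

1400 lb/ft

K_a = 0.3770; √K_a = 0.6140.
Tension-crack depth z_c = 2c/(γ√K_a) = 2×362/(110.3×0.6140) = 10.69 ft.
σ_a at base = K_a γ H − 2c√K_a = 0.3770×110.3×18.9 − 2×362×0.6140 = 341.4 psf.
P_a = ½ × 341.4 × (H − z_c) = 0.5×341.4×8.210 = 1401 lb/ft.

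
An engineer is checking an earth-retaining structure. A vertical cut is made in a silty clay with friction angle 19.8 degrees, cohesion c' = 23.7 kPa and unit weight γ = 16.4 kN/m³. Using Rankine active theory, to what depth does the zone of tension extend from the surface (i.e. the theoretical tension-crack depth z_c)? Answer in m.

K_a = tan²(45° − 19.8°/2) = 0.4939; √K_a = 0.7028.
The active pressure is zero where K_a γ z = 2c√K_a, so z_c = 2c/(γ√K_a) = 2×23.7/(16.4×0.7028) = 4.112 m.

4.11 m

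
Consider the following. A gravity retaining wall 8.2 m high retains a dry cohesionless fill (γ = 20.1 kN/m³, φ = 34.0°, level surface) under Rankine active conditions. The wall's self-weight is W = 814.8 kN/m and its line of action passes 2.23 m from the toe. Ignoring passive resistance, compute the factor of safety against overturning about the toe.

3.48

K_a = tan²(45° − 34.0°/2) = 0.2827.
P_a = ½K_aγH² = 0.5×0.2827×20.1×8.2² = 191.0 kN/m, acting at H/3 = 2.733 m above the base.
Overturning moment M_o = P_a × H/3 = 191.0 × 2.733 = 522.2.
Resisting moment M_r = W × 2.23 = 814.8 × 2.23 = 1817.
FS_overturning = M_r/M_o = 1817/522.2 = 3.480.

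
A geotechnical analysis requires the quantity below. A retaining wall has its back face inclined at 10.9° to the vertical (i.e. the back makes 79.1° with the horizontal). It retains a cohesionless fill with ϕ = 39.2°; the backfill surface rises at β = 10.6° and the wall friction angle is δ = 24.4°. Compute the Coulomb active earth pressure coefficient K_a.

K_a = sin²(α+φ) / [sin²α · sin(α−δ) · (1 + √{sin(φ+δ)sin(φ−β) / (sin(α−δ)sin(α+β))})²].
With α = 79.1°, φ = 39.2°, δ = 24.4°, β = 10.6°: K_a = 0.3311.

0.331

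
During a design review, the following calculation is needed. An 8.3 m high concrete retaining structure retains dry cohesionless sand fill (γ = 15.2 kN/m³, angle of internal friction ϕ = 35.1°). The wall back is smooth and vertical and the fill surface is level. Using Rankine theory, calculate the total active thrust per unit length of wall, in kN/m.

141 kN/m

K_a = tan²(45° − φ/2) = 0.2698.
P_a = ½ K_a γ H² = 0.5 × 0.2698 × 15.2 × 8.3² = 141.3 kN/m.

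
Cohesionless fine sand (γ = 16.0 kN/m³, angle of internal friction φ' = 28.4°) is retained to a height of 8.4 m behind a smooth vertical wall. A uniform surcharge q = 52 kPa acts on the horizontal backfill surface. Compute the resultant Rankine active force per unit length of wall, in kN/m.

356 kN/m

K_a = tan²(45° − φ/2) = 0.3554.
Soil triangle: ½ K_a γ H² = 0.5×0.3554×16.0×8.4² = 200.6 kN/m.
Surcharge rectangle: K_a q H = 0.3554×52×8.4 = 155.2 kN/m.
Total = 200.6 + 155.2 = 355.8 kN/m.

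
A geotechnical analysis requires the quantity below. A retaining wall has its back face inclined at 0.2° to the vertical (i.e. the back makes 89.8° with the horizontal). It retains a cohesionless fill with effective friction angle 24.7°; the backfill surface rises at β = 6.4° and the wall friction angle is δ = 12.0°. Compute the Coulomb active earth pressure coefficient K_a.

K_a = sin²(α+φ) / [sin²α · sin(α−δ) · (1 + √{sin(φ+δ)sin(φ−β) / (sin(α−δ)sin(α+β))})²].
With α = 89.8°, φ = 24.7°, δ = 12.0°, β = 6.4°: K_a = 0.4089.

0.409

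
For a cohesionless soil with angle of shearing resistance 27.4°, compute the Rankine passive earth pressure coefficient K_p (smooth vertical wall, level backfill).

K_p = (1 + sin φ)/(1 − sin φ) = tan²(45° + 27.4°/2) = 2.705.

2.71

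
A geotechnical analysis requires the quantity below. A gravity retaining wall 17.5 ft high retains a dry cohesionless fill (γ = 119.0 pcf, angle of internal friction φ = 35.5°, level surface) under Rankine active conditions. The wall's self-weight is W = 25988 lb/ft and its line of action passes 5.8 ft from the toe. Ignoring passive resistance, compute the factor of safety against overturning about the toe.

K_a = tan²(45° − 35.5°/2) = 0.2653.
P_a = ½K_aγH² = 0.5×0.2653×119.0×17.5² = 4834 lb/ft, acting at H/3 = 5.833 ft above the base.
Overturning moment M_o = P_a × H/3 = 4834 × 5.833 = 28200.
Resisting moment M_r = W × 5.8 = 25988 × 5.8 = 150700.
FS_overturning = M_r/M_o = 150700/28200 = 5.346.

5.35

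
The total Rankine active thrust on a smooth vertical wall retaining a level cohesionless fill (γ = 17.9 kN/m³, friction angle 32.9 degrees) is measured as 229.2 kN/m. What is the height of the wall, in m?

9.30 m

K_a = 0.2960. P_a = ½ K_a γ H² ⇒ H = √(2P_a/(K_a γ)).
H = √(2×229.2/(0.2960×17.9)) = 9.301 m.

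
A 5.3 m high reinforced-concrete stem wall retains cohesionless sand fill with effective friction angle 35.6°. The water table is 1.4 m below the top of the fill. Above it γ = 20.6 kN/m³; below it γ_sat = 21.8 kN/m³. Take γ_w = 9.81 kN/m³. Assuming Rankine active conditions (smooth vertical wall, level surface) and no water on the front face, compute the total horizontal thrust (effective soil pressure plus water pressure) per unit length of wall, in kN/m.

134 kN/m

K_a = tan²(45° − φ/2) = 0.2641.
γ' = 21.8 − 9.81 = 11.99 kN/m³. Depth below WT = 3.9 m.
σ'_h at WT = K_a γ d_w = 7.617 kPa; at base = 7.617 + K_a γ' × 3.9 = 19.97 kPa.
P₁ (0–1.4 m) = ½×7.617×1.4 = 5.332. P₂ (1.4–5.3 m) = ½(7.617+19.97)×3.9 = 53.79.
P_w = ½ γ_w h₂² = 0.5×9.81×3.9² = 74.61. Total = 5.332+53.79+74.61 = 133.7 kN/m.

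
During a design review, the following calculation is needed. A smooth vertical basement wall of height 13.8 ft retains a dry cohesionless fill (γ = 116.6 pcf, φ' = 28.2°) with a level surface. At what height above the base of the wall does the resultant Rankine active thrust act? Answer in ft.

K_a = 0.3582.
The pressure distribution is triangular, so the resultant acts at H/3 above the base = 13.8/3 = 4.600 ft.

4.60 ft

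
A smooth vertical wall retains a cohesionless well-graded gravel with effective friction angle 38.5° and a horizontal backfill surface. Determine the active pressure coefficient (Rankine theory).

K_a = tan²(45° − φ/2) = tan²(25.75°) = 0.2327.

0.233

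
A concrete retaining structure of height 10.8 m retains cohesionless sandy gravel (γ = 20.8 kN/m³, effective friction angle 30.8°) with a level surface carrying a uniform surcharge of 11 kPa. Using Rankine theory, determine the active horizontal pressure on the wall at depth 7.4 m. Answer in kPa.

53.2 kPa

K_a = (1 − sin φ)/(1 + sin φ) = 0.3227.
σ_v = γz + q = 20.8 × 7.4 + 11 = 164.9 kPa.
σ_h = K_a σ_v = 0.3227 × 164.9 = 53.22 kPa.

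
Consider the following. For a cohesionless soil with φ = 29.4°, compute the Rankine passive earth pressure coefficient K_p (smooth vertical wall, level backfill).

K_p = (1 + sin φ)/(1 − sin φ) = tan²(45° + 29.4°/2) = 2.929.

2.93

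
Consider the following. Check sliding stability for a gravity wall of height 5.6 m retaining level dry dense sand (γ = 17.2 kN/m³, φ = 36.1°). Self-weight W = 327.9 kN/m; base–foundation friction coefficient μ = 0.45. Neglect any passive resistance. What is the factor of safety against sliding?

2.12

K_a = tan²(45° − 36.1°/2) = 0.2585.
P_a = ½K_aγH² = 0.5×0.2585×17.2×5.6² = 69.72 kN/m, acting at H/3 = 1.867 m above the base.
FS_sliding = μW / P_a = 0.45×327.9 / 69.72 = 2.117.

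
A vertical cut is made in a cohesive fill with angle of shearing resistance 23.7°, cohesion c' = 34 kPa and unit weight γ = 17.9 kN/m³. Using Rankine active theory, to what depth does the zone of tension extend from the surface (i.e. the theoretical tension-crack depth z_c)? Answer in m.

K_a = tan²(45° − 23.7°/2) = 0.4266; √K_a = 0.6531.
The active pressure is zero where K_a γ z = 2c√K_a, so z_c = 2c/(γ√K_a) = 2×34/(17.9×0.6531) = 5.816 m.

5.82 m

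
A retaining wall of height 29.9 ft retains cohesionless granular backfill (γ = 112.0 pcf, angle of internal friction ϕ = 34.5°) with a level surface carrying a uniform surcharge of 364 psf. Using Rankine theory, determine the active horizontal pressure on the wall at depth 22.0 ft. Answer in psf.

K_a = (1 − sin φ)/(1 + sin φ) = 0.2768.
σ_v = γz + q = 112.0 × 22.0 + 364 = 2828 psf.
σ_h = K_a σ_v = 0.2768 × 2828 = 782.8 psf.

783 psf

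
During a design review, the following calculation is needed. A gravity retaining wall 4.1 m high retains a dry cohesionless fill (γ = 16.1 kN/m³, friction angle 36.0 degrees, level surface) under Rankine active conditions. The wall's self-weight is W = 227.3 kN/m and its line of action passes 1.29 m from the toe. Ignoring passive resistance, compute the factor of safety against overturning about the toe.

K_a = tan²(45° − 36.0°/2) = 0.2596.
P_a = ½K_aγH² = 0.5×0.2596×16.1×4.1² = 35.13 kN/m, acting at H/3 = 1.367 m above the base.
Overturning moment M_o = P_a × H/3 = 35.13 × 1.367 = 48.01.
Resisting moment M_r = W × 1.29 = 227.3 × 1.29 = 293.2.
FS_overturning = M_r/M_o = 293.2/48.01 = 6.107.

6.11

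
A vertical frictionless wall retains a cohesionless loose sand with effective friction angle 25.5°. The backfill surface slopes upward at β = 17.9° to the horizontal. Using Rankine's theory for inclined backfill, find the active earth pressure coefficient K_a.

0.494

K_a = cos β · (cos β − √(cos²β − cos²φ)) / (cos β + √(cos²β − cos²φ)).
cos β = 0.9516, cos φ = 0.9026, √(cos²β − cos²φ) = 0.3014.
K_a = 0.9516 × (0.9516 − 0.3014)/(0.9516 + 0.3014) = 0.4937.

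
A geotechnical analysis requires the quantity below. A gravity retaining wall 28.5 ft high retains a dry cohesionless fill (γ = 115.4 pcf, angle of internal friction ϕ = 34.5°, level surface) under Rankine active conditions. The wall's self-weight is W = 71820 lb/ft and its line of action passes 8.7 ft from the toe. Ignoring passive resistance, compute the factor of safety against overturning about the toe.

5.07

K_a = tan²(45° − 34.5°/2) = 0.2768.
P_a = ½K_aγH² = 0.5×0.2768×115.4×28.5² = 12970 lb/ft, acting at H/3 = 9.500 ft above the base.
Overturning moment M_o = P_a × H/3 = 12970 × 9.500 = 123200.
Resisting moment M_r = W × 8.7 = 71820 × 8.7 = 624800.
FS_overturning = M_r/M_o = 624800/123200 = 5.070.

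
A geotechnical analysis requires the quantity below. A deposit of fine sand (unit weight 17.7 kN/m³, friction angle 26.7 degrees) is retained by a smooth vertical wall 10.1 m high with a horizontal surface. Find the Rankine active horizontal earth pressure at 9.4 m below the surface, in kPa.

K_a = (1 − sin φ)/(1 + sin φ) = 0.3800.
σ_h = K_a γ z = 0.3800 × 17.7 × 9.4 = 63.22 kPa.

63.2 kPa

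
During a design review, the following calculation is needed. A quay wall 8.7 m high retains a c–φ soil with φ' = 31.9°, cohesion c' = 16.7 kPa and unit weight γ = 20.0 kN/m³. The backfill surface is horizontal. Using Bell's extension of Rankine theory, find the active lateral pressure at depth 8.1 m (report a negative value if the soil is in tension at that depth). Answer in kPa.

31.4 kPa

K_a = (1 − sin φ)/(1 + sin φ) = 0.3085.
σ_a = K_a γ z − 2c√K_a = 0.3085×20.0×8.1 − 2×16.7×0.5555 = 31.43 kPa.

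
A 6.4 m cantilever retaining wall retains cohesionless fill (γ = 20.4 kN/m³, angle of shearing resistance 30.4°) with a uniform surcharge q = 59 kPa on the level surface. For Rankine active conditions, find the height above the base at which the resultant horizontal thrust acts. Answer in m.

2.64 m

K_a = 0.3280.
Triangular part P₁ = ½K_aγH² = 137.0 at H/3 = 2.133 m; rectangular part P₂ = K_a q H = 123.8 at H/2 = 3.200 m.
ȳ = (P₁·2.133 + P₂·3.200)/(P₁+P₂) = 2.640 m.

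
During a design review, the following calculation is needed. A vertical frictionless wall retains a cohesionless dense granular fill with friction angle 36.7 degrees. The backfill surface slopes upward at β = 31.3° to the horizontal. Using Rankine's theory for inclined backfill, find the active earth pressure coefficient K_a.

K_a = cos β · (cos β − √(cos²β − cos²φ)) / (cos β + √(cos²β − cos²φ)).
cos β = 0.8545, cos φ = 0.8018, √(cos²β − cos²φ) = 0.2954.
K_a = 0.8545 × (0.8545 − 0.2954)/(0.8545 + 0.2954) = 0.4154.

0.415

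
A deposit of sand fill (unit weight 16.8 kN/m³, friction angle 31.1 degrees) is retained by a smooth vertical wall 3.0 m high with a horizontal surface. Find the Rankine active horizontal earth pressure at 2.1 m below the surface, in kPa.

11.2 kPa

K_a = (1 − sin φ)/(1 + sin φ) = 0.3188.
σ_h = K_a γ z = 0.3188 × 16.8 × 2.1 = 11.25 kPa.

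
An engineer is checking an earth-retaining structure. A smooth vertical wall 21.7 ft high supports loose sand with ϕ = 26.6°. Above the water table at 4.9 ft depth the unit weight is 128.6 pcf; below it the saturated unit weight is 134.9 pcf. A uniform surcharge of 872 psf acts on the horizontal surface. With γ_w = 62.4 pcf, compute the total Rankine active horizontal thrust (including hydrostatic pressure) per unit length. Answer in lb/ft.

K_a = tan²(45° − φ/2) = 0.3814.
γ' = 134.9 − 62.4 = 72.50 pcf. h₂ = H − d_w = 16.8 ft.
σ'_h: at surface K_a·q = 332.6; at WT K_a(q+γd_w) = 573.0; at base K_a(q+γd_w+γ'h₂) = 1038 psf.
P₁ = ½(332.6+573.0)×4.9 = 2219; P₂ = ½(573.0+1038)×16.8 = 13530; P_w = ½γ_w h₂² = 8806.
Total = 2219+13530+8806 = 24550 lb/ft.

24600 lb/ft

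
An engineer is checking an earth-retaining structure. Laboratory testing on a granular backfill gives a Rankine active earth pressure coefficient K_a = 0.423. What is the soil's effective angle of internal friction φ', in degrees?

23.9°

K_a = tan²(45° − φ/2) ⇒ 45° − φ/2 = arctan(√0.423) = 33.04°.
φ = 2(45° − 33.04°) = 23.92°.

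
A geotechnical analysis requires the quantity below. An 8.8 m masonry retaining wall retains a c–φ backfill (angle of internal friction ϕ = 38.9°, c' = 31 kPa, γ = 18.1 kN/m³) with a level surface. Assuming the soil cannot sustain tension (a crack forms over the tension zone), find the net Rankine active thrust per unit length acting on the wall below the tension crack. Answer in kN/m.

5.53 kN/m

K_a = 0.2285; √K_a = 0.4780.
Tension-crack depth z_c = 2c/(γ√K_a) = 2×31/(18.1×0.4780) = 7.165 m.
σ_a at base = K_a γ H − 2c√K_a = 0.2285×18.1×8.8 − 2×31×0.4780 = 6.761 kPa.
P_a = ½ × 6.761 × (H − z_c) = 0.5×6.761×1.635 = 5.526 kN/m.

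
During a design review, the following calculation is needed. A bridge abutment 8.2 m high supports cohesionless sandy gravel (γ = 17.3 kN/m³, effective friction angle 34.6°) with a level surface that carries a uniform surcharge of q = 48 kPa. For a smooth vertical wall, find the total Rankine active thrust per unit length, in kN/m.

K_a = tan²(45° − φ/2) = 0.2756.
Soil triangle: ½ K_a γ H² = 0.5×0.2756×17.3×8.2² = 160.3 kN/m.
Surcharge rectangle: K_a q H = 0.2756×48×8.2 = 108.5 kN/m.
Total = 160.3 + 108.5 = 268.8 kN/m.

269 kN/m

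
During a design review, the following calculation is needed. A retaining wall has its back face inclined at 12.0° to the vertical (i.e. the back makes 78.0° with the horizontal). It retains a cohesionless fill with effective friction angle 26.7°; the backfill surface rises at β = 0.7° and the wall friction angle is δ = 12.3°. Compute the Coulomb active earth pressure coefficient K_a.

0.443

K_a = sin²(α+φ) / [sin²α · sin(α−δ) · (1 + √{sin(φ+δ)sin(φ−β) / (sin(α−δ)sin(α+β))})²].
With α = 78.0°, φ = 26.7°, δ = 12.3°, β = 0.7°: K_a = 0.4434.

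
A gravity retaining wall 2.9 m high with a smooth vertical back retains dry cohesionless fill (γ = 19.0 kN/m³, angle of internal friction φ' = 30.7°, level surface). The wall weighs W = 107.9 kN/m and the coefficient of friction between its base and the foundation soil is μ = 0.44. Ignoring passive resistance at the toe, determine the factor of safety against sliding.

K_a = tan²(45° − 30.7°/2) = 0.3240.
P_a = ½K_aγH² = 0.5×0.3240×19.0×2.9² = 25.89 kN/m, acting at H/3 = 0.9667 m above the base.
FS_sliding = μW / P_a = 0.44×107.9 / 25.89 = 1.834.

1.83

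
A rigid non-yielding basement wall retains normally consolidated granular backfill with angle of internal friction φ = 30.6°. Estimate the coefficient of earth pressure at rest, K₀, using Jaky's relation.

0.491

K₀ = 1 − sin φ' = 1 − sin 30.6° = 0.4910.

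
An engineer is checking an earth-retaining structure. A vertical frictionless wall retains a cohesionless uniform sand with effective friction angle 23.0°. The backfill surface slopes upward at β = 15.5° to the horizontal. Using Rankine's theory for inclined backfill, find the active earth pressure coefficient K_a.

0.524

K_a = cos β · (cos β − √(cos²β − cos²φ)) / (cos β + √(cos²β − cos²φ)).
cos β = 0.9636, cos φ = 0.9205, √(cos²β − cos²φ) = 0.2851.
K_a = 0.9636 × (0.9636 − 0.2851)/(0.9636 + 0.2851) = 0.5237.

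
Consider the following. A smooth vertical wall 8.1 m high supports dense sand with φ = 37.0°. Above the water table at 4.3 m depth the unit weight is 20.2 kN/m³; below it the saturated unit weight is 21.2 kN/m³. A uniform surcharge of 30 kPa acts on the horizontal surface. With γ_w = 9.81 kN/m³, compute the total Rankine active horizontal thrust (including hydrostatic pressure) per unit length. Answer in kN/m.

K_a = tan²(45° − φ/2) = 0.2486.
γ' = 21.2 − 9.81 = 11.39 kN/m³. h₂ = H − d_w = 3.8 m.
σ'_h: at surface K_a·q = 7.458; at WT K_a(q+γd_w) = 29.05; at base K_a(q+γd_w+γ'h₂) = 39.81 kPa.
P₁ = ½(7.458+29.05)×4.3 = 78.49; P₂ = ½(29.05+39.81)×3.8 = 130.8; P_w = ½γ_w h₂² = 70.83.
Total = 78.49+130.8+70.83 = 280.1 kN/m.

280 kN/m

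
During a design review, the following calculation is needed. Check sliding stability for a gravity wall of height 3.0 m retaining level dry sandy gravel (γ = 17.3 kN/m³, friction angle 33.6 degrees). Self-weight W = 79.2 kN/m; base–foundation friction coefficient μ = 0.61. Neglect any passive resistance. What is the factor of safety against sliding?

K_a = tan²(45° − 33.6°/2) = 0.2875.
P_a = ½K_aγH² = 0.5×0.2875×17.3×3.0² = 22.38 kN/m, acting at H/3 = 1.000 m above the base.
FS_sliding = μW / P_a = 0.61×79.2 / 22.38 = 2.158.

2.16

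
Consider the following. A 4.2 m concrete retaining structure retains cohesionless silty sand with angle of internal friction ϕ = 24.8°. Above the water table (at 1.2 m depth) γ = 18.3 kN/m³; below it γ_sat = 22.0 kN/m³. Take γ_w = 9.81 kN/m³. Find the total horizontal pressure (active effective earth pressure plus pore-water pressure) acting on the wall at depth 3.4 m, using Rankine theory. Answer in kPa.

41.5 kPa

K_a = (1 − sin φ)/(1 + sin φ) = 0.4090.
γ' = 22.0 − 9.81 = 12.19 kN/m³.
Effective vertical stress at 3.4 m: σ'_v = 18.3×1.2 + 12.19×2.20 = 48.78 kPa.
σ'_h = K_a σ'_v = 0.4090 × 48.78 = 19.95 kPa; u = γ_w × 2.20 = 21.58 kPa.
Total σ_h = 19.95 + 21.58 = 41.53 kPa.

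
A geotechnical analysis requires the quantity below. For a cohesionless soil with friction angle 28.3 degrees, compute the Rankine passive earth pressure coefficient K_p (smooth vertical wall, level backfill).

K_p = (1 + sin φ)/(1 − sin φ) = tan²(45° + 28.3°/2) = 2.803.

2.80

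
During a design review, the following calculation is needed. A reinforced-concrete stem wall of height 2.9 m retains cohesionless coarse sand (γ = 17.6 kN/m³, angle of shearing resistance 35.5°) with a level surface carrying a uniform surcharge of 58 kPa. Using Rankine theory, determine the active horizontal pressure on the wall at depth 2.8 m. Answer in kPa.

28.5 kPa

K_a = (1 − sin φ)/(1 + sin φ) = 0.2653.
σ_v = γz + q = 17.6 × 2.8 + 58 = 107.3 kPa.
σ_h = K_a σ_v = 0.2653 × 107.3 = 28.46 kPa.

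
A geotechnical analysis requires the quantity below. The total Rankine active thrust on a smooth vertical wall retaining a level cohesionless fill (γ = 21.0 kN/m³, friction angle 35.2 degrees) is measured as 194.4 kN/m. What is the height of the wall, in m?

K_a = 0.2687. P_a = ½ K_a γ H² ⇒ H = √(2P_a/(K_a γ)).
H = √(2×194.4/(0.2687×21.0)) = 8.301 m.

8.30 m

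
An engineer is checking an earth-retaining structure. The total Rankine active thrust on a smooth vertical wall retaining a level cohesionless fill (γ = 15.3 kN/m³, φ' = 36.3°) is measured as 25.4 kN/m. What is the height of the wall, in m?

3.60 m

K_a = 0.2563. P_a = ½ K_a γ H² ⇒ H = √(2P_a/(K_a γ)).
H = √(2×25.4/(0.2563×15.3)) = 3.599 m.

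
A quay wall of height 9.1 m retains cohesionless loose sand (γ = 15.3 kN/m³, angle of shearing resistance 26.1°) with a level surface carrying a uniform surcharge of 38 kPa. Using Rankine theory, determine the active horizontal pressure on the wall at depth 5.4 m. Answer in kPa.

K_a = (1 − sin φ)/(1 + sin φ) = 0.3889.
σ_v = γz + q = 15.3 × 5.4 + 38 = 120.6 kPa.
σ_h = K_a σ_v = 0.3889 × 120.6 = 46.91 kPa.

46.9 kPa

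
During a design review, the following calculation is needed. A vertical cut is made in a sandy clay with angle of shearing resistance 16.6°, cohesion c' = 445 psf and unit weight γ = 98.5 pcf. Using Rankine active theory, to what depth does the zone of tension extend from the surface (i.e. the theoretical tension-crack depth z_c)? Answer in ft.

K_a = tan²(45° − 16.6°/2) = 0.5556; √K_a = 0.7454.
The active pressure is zero where K_a γ z = 2c√K_a, so z_c = 2c/(γ√K_a) = 2×445/(98.5×0.7454) = 12.12 ft.

12.1 ft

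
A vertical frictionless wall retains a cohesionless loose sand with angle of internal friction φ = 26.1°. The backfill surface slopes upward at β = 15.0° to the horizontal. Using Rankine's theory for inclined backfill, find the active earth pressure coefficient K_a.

K_a = cos β · (cos β − √(cos²β − cos²φ)) / (cos β + √(cos²β − cos²φ)).
cos β = 0.9659, cos φ = 0.8980, √(cos²β − cos²φ) = 0.3558.
K_a = 0.9659 × (0.9659 − 0.3558)/(0.9659 + 0.3558) = 0.4459.

0.446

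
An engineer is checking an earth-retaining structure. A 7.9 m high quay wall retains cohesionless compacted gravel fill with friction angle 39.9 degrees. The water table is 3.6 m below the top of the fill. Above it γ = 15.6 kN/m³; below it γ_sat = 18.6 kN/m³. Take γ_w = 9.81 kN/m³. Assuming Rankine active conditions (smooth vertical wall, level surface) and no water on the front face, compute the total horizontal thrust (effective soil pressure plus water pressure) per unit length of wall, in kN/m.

K_a = tan²(45° − φ/2) = 0.2184.
γ' = 18.6 − 9.81 = 8.790 kN/m³. Depth below WT = 4.3 m.
σ'_h at WT = K_a γ d_w = 12.27 kPa; at base = 12.27 + K_a γ' × 4.3 = 20.52 kPa.
P₁ (0–3.6 m) = ½×12.27×3.6 = 22.08. P₂ (3.6–7.9 m) = ½(12.27+20.52)×4.3 = 70.50.
P_w = ½ γ_w h₂² = 0.5×9.81×4.3² = 90.69. Total = 22.08+70.50+90.69 = 183.3 kN/m.

183 kN/m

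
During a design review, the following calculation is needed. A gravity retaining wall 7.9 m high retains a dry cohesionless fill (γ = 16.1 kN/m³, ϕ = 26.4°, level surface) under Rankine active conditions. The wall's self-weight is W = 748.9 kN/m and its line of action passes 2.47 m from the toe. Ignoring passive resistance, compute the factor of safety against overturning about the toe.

K_a = tan²(45° − 26.4°/2) = 0.3844.
P_a = ½K_aγH² = 0.5×0.3844×16.1×7.9² = 193.1 kN/m, acting at H/3 = 2.633 m above the base.
Overturning moment M_o = P_a × H/3 = 193.1 × 2.633 = 508.6.
Resisting moment M_r = W × 2.47 = 748.9 × 2.47 = 1850.
FS_overturning = M_r/M_o = 1850/508.6 = 3.637.

3.64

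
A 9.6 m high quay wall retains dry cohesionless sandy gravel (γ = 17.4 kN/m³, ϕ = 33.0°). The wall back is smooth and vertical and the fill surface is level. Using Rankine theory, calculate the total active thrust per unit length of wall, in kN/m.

236 kN/m

K_a = tan²(45° − φ/2) = 0.2948.
P_a = ½ K_a γ H² = 0.5 × 0.2948 × 17.4 × 9.6² = 236.4 kN/m.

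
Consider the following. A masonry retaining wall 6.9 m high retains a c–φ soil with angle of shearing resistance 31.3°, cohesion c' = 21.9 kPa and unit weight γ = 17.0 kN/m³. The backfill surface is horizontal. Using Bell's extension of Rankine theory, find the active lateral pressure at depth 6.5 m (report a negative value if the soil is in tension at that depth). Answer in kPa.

10.3 kPa

K_a = (1 − sin φ)/(1 + sin φ) = 0.3162.
σ_a = K_a γ z − 2c√K_a = 0.3162×17.0×6.5 − 2×21.9×0.5623 = 10.31 kPa.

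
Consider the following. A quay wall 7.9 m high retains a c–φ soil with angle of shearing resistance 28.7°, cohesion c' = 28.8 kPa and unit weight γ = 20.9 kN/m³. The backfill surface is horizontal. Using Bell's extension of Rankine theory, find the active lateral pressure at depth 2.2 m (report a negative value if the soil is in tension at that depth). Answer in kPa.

K_a = (1 − sin φ)/(1 + sin φ) = 0.3511.
σ_a = K_a γ z − 2c√K_a = 0.3511×20.9×2.2 − 2×28.8×0.5926 = -17.99 kPa.

-18.0 kPa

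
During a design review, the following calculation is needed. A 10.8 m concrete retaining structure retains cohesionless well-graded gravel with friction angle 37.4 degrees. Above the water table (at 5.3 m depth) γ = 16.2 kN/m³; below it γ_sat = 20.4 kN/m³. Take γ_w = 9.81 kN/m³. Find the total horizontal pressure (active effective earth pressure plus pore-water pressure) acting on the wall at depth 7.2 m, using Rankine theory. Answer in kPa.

K_a = (1 − sin φ)/(1 + sin φ) = 0.2443.
γ' = 20.4 − 9.81 = 10.59 kN/m³.
Effective vertical stress at 7.2 m: σ'_v = 16.2×5.3 + 10.59×1.90 = 106.0 kPa.
σ'_h = K_a σ'_v = 0.2443 × 106.0 = 25.89 kPa; u = γ_w × 1.90 = 18.64 kPa.
Total σ_h = 25.89 + 18.64 = 44.53 kPa.

44.5 kPa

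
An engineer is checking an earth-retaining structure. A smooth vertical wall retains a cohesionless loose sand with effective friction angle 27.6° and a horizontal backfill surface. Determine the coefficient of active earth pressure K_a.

K_a = (1 − sin φ)/(1 + sin φ) = (1 − sin 27.6°)/(1 + sin 27.6°) = 0.3668.

0.367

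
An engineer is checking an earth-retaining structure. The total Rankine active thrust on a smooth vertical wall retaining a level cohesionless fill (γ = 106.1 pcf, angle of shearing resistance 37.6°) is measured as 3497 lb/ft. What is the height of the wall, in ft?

16.5 ft

K_a = 0.2421. P_a = ½ K_a γ H² ⇒ H = √(2P_a/(K_a γ)).
H = √(2×3497/(0.2421×106.1)) = 16.50 ft.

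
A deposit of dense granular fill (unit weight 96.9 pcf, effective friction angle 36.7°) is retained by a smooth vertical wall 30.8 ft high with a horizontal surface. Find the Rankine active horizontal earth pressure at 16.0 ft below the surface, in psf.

390 psf

K_a = (1 − sin φ)/(1 + sin φ) = 0.2519.
σ_h = K_a γ z = 0.2519 × 96.9 × 16.0 = 390.5 psf.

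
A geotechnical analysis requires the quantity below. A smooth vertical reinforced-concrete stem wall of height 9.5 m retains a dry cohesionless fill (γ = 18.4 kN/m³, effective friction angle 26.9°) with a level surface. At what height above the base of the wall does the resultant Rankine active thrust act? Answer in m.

K_a = 0.3770.
The pressure distribution is triangular, so the resultant acts at H/3 above the base = 9.5/3 = 3.167 m.

3.17 m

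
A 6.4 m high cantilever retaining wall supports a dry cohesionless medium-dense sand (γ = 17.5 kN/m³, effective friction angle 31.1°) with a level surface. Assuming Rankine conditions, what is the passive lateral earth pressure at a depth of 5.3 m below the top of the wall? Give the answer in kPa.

291 kPa

K_p = (1 + sin φ)/(1 − sin φ) = 3.137.
σ_h = K_p γ z = 3.137 × 17.5 × 5.3 = 290.9 kPa.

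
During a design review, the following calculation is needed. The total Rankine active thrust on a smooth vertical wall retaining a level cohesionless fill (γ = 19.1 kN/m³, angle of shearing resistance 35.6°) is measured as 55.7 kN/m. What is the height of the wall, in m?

4.70 m

K_a = 0.2641. P_a = ½ K_a γ H² ⇒ H = √(2P_a/(K_a γ)).
H = √(2×55.7/(0.2641×19.1)) = 4.699 m.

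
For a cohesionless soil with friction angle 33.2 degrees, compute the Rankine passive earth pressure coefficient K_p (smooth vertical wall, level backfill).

3.42

K_p = (1 + sin φ)/(1 − sin φ) = tan²(45° + 33.2°/2) = 3.421.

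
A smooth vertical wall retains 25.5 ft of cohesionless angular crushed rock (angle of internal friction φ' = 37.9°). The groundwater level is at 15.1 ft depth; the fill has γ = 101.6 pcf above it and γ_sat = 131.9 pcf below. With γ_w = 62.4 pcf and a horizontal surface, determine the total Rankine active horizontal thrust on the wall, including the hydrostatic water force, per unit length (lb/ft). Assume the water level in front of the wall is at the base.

10900 lb/ft

K_a = tan²(45° − φ/2) = 0.2389.
γ' = 131.9 − 62.4 = 69.50 pcf. Depth below WT = 10.4 ft.
σ'_h at WT = K_a γ d_w = 366.6 psf; at base = 366.6 + K_a γ' × 10.4 = 539.3 psf.
P₁ (0–15.1 ft) = ½×366.6×15.1 = 2768. P₂ (15.1–25.5 ft) = ½(366.6+539.3)×10.4 = 4710.
P_w = ½ γ_w h₂² = 0.5×62.4×10.4² = 3375. Total = 2768+4710+3375 = 10850 lb/ft.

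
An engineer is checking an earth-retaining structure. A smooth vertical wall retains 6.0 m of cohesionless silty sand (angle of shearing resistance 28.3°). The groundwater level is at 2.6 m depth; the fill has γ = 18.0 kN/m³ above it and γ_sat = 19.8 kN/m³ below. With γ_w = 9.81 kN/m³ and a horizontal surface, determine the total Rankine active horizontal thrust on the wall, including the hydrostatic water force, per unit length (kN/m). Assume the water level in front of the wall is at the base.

156 kN/m

K_a = tan²(45° − φ/2) = 0.3568.
γ' = 19.8 − 9.81 = 9.990 kN/m³. Depth below WT = 3.4 m.
σ'_h at WT = K_a γ d_w = 16.70 kPa; at base = 16.70 + K_a γ' × 3.4 = 28.81 kPa.
P₁ (0–2.6 m) = ½×16.70×2.6 = 21.71. P₂ (2.6–6.0 m) = ½(16.70+28.81)×3.4 = 77.37.
P_w = ½ γ_w h₂² = 0.5×9.81×3.4² = 56.70. Total = 21.71+77.37+56.70 = 155.8 kN/m.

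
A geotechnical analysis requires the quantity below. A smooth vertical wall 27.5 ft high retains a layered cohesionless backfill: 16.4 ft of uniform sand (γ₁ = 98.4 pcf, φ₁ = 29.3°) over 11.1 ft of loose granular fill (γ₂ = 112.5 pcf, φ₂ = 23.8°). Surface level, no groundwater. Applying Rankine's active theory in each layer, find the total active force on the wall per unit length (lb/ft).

15100 lb/ft

K_a1 = tan²(45°−29.3°/2) = 0.3428; K_a2 = tan²(45°−23.8°/2) = 0.4250.
Layer 1: σ at base = K_a1 γ₁ h₁ = 553.3 psf; P₁ = ½×553.3×16.4 = 4537.
Layer 2: σ_v at top = γ₁h₁ = 1614; σ_h top = K_a2×1614 = 685.8; σ_h base = K_a2×(1614+112.5×11.1) = 1216.
P₂ = ½(685.8+1216)×11.1 = 10560. Total P_a = 4537+10560 = 15090 lb/ft.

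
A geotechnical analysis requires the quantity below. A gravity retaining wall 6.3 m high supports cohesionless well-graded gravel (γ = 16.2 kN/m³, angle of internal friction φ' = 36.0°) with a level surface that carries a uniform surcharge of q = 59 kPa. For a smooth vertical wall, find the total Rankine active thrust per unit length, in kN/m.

180 kN/m

K_a = tan²(45° − φ/2) = 0.2596.
Soil triangle: ½ K_a γ H² = 0.5×0.2596×16.2×6.3² = 83.46 kN/m.
Surcharge rectangle: K_a q H = 0.2596×59×6.3 = 96.50 kN/m.
Total = 83.46 + 96.50 = 180.0 kN/m.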